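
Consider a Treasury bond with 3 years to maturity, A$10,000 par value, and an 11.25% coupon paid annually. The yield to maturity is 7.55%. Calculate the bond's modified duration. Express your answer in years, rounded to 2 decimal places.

2.53 years

Periodic yield y = 0.0755. First find Macaulay duration:
  t   CF        PV=CF/(1+0.0755)^t    t·PV
  1     1,125.00     1,046.0251     1,046.0251
  2     1,125.00       972.5942     1,945.1885
  3    11,125.00     8,942.7023    26,828.1070
  Σ                 10,961.3217    29,819.3206
P = 10,961.3217; Macaulay duration = 29,819.3206 / 10,961.3217 = 2.72041 years.
Modified duration = D_Mac / (1 + y) = 2.72041 / 1.0755 = 2.52944 years.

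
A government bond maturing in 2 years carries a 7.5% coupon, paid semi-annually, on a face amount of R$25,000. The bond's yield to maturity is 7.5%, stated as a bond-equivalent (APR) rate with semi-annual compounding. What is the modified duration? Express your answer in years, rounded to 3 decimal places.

1.826 years

Periodic yield y = 0.0375. First find Macaulay duration:
  t   CF        PV=CF/(1+0.0375)^t    t·PV
  1       937.50       903.6145       903.6145
  2       937.50       870.9537     1,741.9074
  3       937.50       839.4734     2,518.4203
  4    25,937.50    22,385.9584    89,543.8336
  Σ                 25,000.0000    94,707.7758
P = 25,000.0000; Macaulay duration = 94,707.7758 / 25,000.0000 = 3.78831 half-year periods = 1.89416 years.
Modified duration = D_Mac / (1 + y) = 1.89416 / 1.0375 = 1.82569 years.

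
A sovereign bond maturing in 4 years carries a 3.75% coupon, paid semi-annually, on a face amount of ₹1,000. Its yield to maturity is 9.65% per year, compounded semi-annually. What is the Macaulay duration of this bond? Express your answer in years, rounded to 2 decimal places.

3.72 years

Periodic yield y = 0.04825. Discount each cash flow and weight by its period:
  t   CF        PV=CF/(1+0.04825)^t    t·PV
  1        18.75        17.8870        17.8870
  2        18.75        17.0636        34.1273
  3        18.75        16.2782        48.8346
  4        18.75        15.5289        62.1158
  5        18.75        14.8142        74.0708
  6        18.75        14.1323        84.7936
  7        18.75        13.4818        94.3724
  8     1,018.75       698.7932     5,590.3454
  Σ                    807.9791     6,006.5469
Price P = Σ PV = 807.9791.
Macaulay duration = Σ(t·PV) / P = 6,006.5469 / 807.9791 = 7.43404 half-year periods.
In years: 7.43404 / 2 = 3.71702 years.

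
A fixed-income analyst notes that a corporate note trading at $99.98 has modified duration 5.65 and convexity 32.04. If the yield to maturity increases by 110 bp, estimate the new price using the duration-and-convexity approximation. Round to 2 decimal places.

Duration effect: -D_mod·Δy = -5.65 × (+0.011) = -0.062150
Convexity effect: ½·C·(Δy)² = 0.5 × 32.04 × (0.011)² = +0.00193842
ΔP/P ≈ -0.062150 + 0.00193842 = -0.06021158
New price ≈ 99.98 × (1 - 0.06021158) = 93.9600462316.

$93.96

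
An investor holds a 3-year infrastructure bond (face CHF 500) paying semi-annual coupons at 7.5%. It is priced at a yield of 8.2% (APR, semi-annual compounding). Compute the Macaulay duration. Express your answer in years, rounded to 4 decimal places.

2.7388 years

Periodic yield y = 0.041. Discount each cash flow and weight by its period:
  t   CF        PV=CF/(1+0.041)^t    t·PV
  1        18.75        18.0115        18.0115
  2        18.75        17.3021        34.6043
  3        18.75        16.6207        49.8621
  4        18.75        15.9661        63.8643
  5        18.75        15.3373        76.6863
  6       518.75       407.6184     2,445.7101
  Σ                    490.8561     2,688.7386
Price P = Σ PV = 490.8561.
Macaulay duration = Σ(t·PV) / P = 2,688.7386 / 490.8561 = 5.47765 half-year periods.
In years: 5.47765 / 2 = 2.73883 years.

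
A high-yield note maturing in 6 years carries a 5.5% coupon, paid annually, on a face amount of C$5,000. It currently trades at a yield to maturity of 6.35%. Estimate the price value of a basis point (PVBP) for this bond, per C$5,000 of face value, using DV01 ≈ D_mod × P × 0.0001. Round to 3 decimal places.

C$2.367

Periodic yield y = 0.0635.
  t   CF        PV=CF/(1+0.0635)^t    t·PV
  1       275.00       258.5802       258.5802
  2       275.00       243.1407       486.2814
  3       275.00       228.6232       685.8695
  4       275.00       214.9724       859.8896
  5       275.00       202.1367     1,010.6836
  6     5,275.00     3,645.8391    21,875.0346
  Σ                  4,793.2923    25,176.3389
P = 4,793.2923; D_Mac = 5.25241 yrs; D_mod = 4.93880 yrs.
DV01 ≈ 4.93880 × 4,793.2923 × 0.0001 = 2.367310.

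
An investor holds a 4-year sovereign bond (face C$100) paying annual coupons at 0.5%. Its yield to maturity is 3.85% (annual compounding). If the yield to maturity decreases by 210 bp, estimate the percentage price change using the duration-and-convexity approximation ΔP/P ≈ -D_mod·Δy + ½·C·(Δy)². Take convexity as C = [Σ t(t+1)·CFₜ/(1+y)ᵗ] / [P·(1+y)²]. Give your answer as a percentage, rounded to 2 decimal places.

+8.43%

With y = 0.0385:
  t   CF        PV=CF/(1+0.0385)^t    t·PV        t(t+1)·PV
  1         0.50         0.4815         0.4815           0.9629
  2         0.50         0.4636         0.9272           2.7817
  3         0.50         0.4464         1.3393           5.3571
  4       100.50        86.4052       345.6209       1,728.1047
  Σ                     87.7967       348.3689       1,737.2064
P = 87.7967; D_Mac = 3.96790 yrs; D_mod = 3.82080 yrs; C = 18.34679.
Duration effect: -3.82080 × (-0.021) = +0.080237
Convexity effect: 0.5 × 18.34679 × (-0.021)² = +0.0040455
ΔP/P ≈ +0.080237 + 0.0040455 = +0.084282 = +8.4282%.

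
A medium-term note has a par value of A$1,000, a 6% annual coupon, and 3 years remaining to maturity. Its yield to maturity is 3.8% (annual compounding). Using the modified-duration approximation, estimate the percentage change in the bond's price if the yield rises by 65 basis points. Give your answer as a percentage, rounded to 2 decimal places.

Periodic yield y = 0.038. Modified duration first:
  t   CF        PV=CF/(1+0.038)^t    t·PV
  1        60.00        57.8035        57.8035
  2        60.00        55.6873       111.3747
  3     1,060.00       947.7937     2,843.3810
  Σ                  1,061.2845     3,012.5592
P = 1,061.2845; D_Mac = 2.83860 yrs; D_mod = 2.83860/(1+0.038) = 2.73468 yrs.
ΔP/P ≈ -D_mod · Δy = -2.73468 × (+0.0065) = -0.017775 = -1.7775%.

-1.78%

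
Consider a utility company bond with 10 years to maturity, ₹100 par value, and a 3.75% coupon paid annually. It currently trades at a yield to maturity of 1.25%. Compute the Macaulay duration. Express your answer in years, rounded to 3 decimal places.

Periodic yield y = 0.0125. Discount each cash flow and weight by its year:
  t   CF        PV=CF/(1+0.0125)^t    t·PV
  1         3.75         3.7037         3.7037
  2         3.75         3.6580         7.3160
  3         3.75         3.6128        10.8385
  4         3.75         3.5682        14.2729
  5         3.75         3.5242        17.6208
  6         3.75         3.4807        20.8839
  7         3.75         3.4377        24.0638
  8         3.75         3.3952        27.1620
  9         3.75         3.3533        30.1799
  10      103.75        91.6300       916.3002
  Σ                    123.3638     1,072.3416
Price P = Σ PV = 123.3638.
Macaulay duration = Σ(t·PV) / P = 1,072.3416 / 123.3638 = 8.69251 years.

8.693 years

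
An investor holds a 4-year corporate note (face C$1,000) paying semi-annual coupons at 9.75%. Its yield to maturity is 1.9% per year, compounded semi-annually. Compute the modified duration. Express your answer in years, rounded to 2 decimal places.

3.46 years

Periodic yield y = 0.0095. First find Macaulay duration:
  t   CF        PV=CF/(1+0.0095)^t    t·PV
  1        48.75        48.2912        48.2912
  2        48.75        47.8368        95.6736
  3        48.75        47.3866       142.1598
  4        48.75        46.9407       187.7627
  5        48.75        46.4989       232.4947
  6        48.75        46.0614       276.3681
  7        48.75        45.6279       319.3952
  8     1,048.75       972.3472     7,778.7780
  Σ                  1,300.9907     9,080.9233
P = 1,300.9907; Macaulay duration = 9,080.9233 / 1,300.9907 = 6.98001 half-year periods = 3.49000 years.
Modified duration = D_Mac / (1 + y) = 3.49000 / 1.0095 = 3.45716 years.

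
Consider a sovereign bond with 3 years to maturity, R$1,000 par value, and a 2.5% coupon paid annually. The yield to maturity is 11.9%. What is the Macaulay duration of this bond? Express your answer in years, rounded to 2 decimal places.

Periodic yield y = 0.119. Discount each cash flow and weight by its year:
  t   CF        PV=CF/(1+0.119)^t    t·PV
  1        25.00        22.3414        22.3414
  2        25.00        19.9655        39.9310
  3     1,025.00       731.5325     2,194.5974
  Σ                    773.8393     2,256.8697
Price P = Σ PV = 773.8393.
Macaulay duration = Σ(t·PV) / P = 2,256.8697 / 773.8393 = 2.91646 years.

2.92 years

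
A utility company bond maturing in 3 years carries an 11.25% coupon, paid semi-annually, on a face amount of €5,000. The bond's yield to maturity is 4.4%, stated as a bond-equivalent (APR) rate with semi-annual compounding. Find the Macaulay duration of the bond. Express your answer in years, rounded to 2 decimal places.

Periodic yield y = 0.022. Discount each cash flow and weight by its period:
  t   CF        PV=CF/(1+0.022)^t    t·PV
  1       281.25       275.1957       275.1957
  2       281.25       269.2717       538.5434
  3       281.25       263.4753       790.4258
  4       281.25       257.8036     1,031.2143
  5       281.25       252.2540     1,261.2700
  6     5,281.25     4,634.8038    27,808.8226
  Σ                  5,952.8040    31,705.4718
Price P = Σ PV = 5,952.8040.
Macaulay duration = Σ(t·PV) / P = 31,705.4718 / 5,952.8040 = 5.32614 half-year periods.
In years: 5.32614 / 2 = 2.66307 years.

2.66 years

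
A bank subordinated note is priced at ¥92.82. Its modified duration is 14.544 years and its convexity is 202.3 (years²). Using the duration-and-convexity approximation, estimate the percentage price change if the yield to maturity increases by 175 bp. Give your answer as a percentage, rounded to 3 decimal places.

-22.354%

Duration effect: -D_mod·Δy = -14.544 × (+0.0175) = -0.254520
Convexity effect: ½·C·(Δy)² = 0.5 × 202.3 × (0.0175)² = +0.0309771875
ΔP/P ≈ -0.254520 + 0.0309771875 = -0.2235428125
= -22.35428125%.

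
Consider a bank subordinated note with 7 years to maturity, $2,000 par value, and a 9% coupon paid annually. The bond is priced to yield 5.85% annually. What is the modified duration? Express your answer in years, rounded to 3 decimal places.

5.305 years

Periodic yield y = 0.0585. First find Macaulay duration:
  t   CF        PV=CF/(1+0.0585)^t    t·PV
  1       180.00       170.0520       170.0520
  2       180.00       160.6537       321.3074
  3       180.00       151.7749       455.3247
  4       180.00       143.3868       573.5470
  5       180.00       135.4622       677.3111
  6       180.00       127.9756       767.8539
  7     2,180.00     1,464.2676    10,249.8733
  Σ                  2,353.5728    13,215.2694
P = 2,353.5728; Macaulay duration = 13,215.2694 / 2,353.5728 = 5.61498 years.
Modified duration = D_Mac / (1 + y) = 5.61498 / 1.0585 = 5.30466 years.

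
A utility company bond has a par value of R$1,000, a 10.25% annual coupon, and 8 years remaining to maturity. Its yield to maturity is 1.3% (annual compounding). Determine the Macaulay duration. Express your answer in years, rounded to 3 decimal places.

Periodic yield y = 0.013. Discount each cash flow and weight by its year:
  t   CF        PV=CF/(1+0.013)^t    t·PV
  1       102.50       101.1846       101.1846
  2       102.50        99.8861       199.7722
  3       102.50        98.6042       295.8127
  4       102.50        97.3388       389.3553
  5       102.50        96.0897       480.4483
  6       102.50        94.8565       569.1391
  7       102.50        93.6392       655.4745
  8     1,102.50       994.2670     7,954.1362
  Σ                  1,675.8661    10,645.3228
Price P = Σ PV = 1,675.8661.
Macaulay duration = Σ(t·PV) / P = 10,645.3228 / 1,675.8661 = 6.35213 years.

6.352 years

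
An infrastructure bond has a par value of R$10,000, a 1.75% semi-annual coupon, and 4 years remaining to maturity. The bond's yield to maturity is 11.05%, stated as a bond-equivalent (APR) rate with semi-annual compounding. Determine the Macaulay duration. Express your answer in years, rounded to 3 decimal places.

3.852 years

Periodic yield y = 0.05525. Discount each cash flow and weight by its period:
  t   CF        PV=CF/(1+0.05525)^t    t·PV
  1        87.50        82.9187        82.9187
  2        87.50        78.5773       157.1547
  3        87.50        74.4632       223.3897
  4        87.50        70.5646       282.2582
  5        87.50        66.8700       334.3499
  6        87.50        63.3689       380.2132
  7        87.50        60.0510       420.3573
  8    10,087.50     6,560.5562    52,484.4497
  Σ                  7,057.3700    54,365.0915
Price P = Σ PV = 7,057.3700.
Macaulay duration = Σ(t·PV) / P = 54,365.0915 / 7,057.3700 = 7.70331 half-year periods.
In years: 7.70331 / 2 = 3.85165 years.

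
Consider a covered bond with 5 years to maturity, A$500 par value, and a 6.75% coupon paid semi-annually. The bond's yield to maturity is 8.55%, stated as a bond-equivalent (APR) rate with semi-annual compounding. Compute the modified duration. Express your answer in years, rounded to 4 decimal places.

Periodic yield y = 0.04275. First find Macaulay duration:
  t   CF        PV=CF/(1+0.04275)^t    t·PV
  1       16.875        16.1832        16.1832
  2       16.875        15.5197        31.0394
  3       16.875        14.8834        44.6503
  4       16.875        14.2733        57.0930
  5       16.875        13.6881        68.4404
  6       16.875        13.1269        78.7615
  7       16.875        12.5887        88.1212
  8       16.875        12.0726        96.5811
  9       16.875        11.5777       104.1992
  10     516.875       340.0819     3,400.8192
  Σ                    463.9956     3,985.8885
P = 463.9956; Macaulay duration = 3,985.8885 / 463.9956 = 8.59036 half-year periods = 4.29518 years.
Modified duration = D_Mac / (1 + y) = 4.29518 / 1.04275 = 4.11909 years.

4.1191 years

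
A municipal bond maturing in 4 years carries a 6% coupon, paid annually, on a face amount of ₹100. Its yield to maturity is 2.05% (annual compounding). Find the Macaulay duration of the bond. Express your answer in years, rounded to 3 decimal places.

3.697 years

Periodic yield y = 0.0205. Discount each cash flow and weight by its year:
  t   CF        PV=CF/(1+0.0205)^t    t·PV
  1         6.00         5.8795         5.8795
  2         6.00         5.7614        11.5227
  3         6.00         5.6456        16.9369
  4       106.00        97.7358       390.9433
  Σ                    115.0223       425.2824
Price P = Σ PV = 115.0223.
Macaulay duration = Σ(t·PV) / P = 425.2824 / 115.0223 = 3.69739 years.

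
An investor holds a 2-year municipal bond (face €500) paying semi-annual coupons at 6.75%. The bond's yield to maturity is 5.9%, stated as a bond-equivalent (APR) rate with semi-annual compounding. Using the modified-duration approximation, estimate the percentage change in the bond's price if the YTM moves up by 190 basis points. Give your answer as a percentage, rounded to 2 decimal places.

-3.52%

Periodic yield y = 0.0295. Modified duration first:
  t   CF        PV=CF/(1+0.0295)^t    t·PV
  1       16.875        16.3915        16.3915
  2       16.875        15.9218        31.8435
  3       16.875        15.4655        46.3966
  4      516.875       460.1295     1,840.5182
  Σ                    507.9083     1,935.1497
P = 507.9083; D_Mac = 3.81004 half-year periods = 1.90502 yrs; D_mod = 1.90502/(1+0.0295) = 1.85043 yrs.
ΔP/P ≈ -D_mod · Δy = -1.85043 × (+0.019) = -0.035158 = -3.5158%.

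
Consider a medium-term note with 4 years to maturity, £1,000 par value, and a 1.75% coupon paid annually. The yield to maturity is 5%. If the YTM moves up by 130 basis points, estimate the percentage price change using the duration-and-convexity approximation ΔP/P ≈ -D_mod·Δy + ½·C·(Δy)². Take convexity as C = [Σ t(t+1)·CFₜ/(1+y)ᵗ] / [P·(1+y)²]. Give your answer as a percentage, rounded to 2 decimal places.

-4.67%

With y = 0.05:
  t   CF        PV=CF/(1+0.05)^t    t·PV        t(t+1)·PV
  1        17.50        16.6667        16.6667          33.3333
  2        17.50        15.8730        31.7460          95.2381
  3        17.50        15.1172        45.3515         181.4059
  4     1,017.50       837.0998     3,348.3991      16,741.9954
  Σ                    884.7566     3,442.1632      17,051.9727
P = 884.7566; D_Mac = 3.89052 yrs; D_mod = 3.70526 yrs; C = 17.48124.
Duration effect: -3.70526 × (+0.013) = -0.048168
Convexity effect: 0.5 × 17.48124 × (0.013)² = +0.0014772
ΔP/P ≈ -0.048168 + 0.0014772 = -0.046691 = -4.6691%.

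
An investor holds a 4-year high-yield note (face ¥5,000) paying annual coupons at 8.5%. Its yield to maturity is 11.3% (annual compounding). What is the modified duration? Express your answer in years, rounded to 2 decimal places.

3.17 years

Periodic yield y = 0.113. First find Macaulay duration:
  t   CF        PV=CF/(1+0.113)^t    t·PV
  1       425.00       381.8509       381.8509
  2       425.00       343.0825       686.1651
  3       425.00       308.2502       924.7507
  4     5,425.00     3,535.2415    14,140.9659
  Σ                  4,568.4251    16,133.7326
P = 4,568.4251; Macaulay duration = 16,133.7326 / 4,568.4251 = 3.53157 years.
Modified duration = D_Mac / (1 + y) = 3.53157 / 1.113 = 3.17302 years.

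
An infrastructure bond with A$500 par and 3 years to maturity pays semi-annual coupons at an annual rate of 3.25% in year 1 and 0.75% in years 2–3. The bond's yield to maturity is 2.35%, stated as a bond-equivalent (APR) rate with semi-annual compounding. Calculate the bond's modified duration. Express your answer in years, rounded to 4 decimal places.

Periodic yield y = 0.01175. First find Macaulay duration:
  t   CF        PV=CF/(1+0.01175)^t    t·PV
  1        8.125         8.0306         8.0306
  2        8.125         7.9374        15.8748
  3        1.875         1.8104         5.4313
  4        1.875         1.7894         7.1576
  5        1.875         1.7686         8.8431
  6      501.875       467.9035     2,807.4209
  Σ                    489.2400     2,852.7583
P = 489.2400; Macaulay duration = 2,852.7583 / 489.2400 = 5.83100 half-year periods = 2.91550 years.
Modified duration = D_Mac / (1 + y) = 2.91550 / 1.01175 = 2.88164 years.

2.8816 years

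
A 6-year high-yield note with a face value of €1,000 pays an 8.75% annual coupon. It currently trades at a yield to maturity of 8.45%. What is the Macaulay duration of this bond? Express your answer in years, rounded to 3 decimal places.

4.923 years

Periodic yield y = 0.0845. Discount each cash flow and weight by its year:
  t   CF        PV=CF/(1+0.0845)^t    t·PV
  1        87.50        80.6823        80.6823
  2        87.50        74.3959       148.7918
  3        87.50        68.5993       205.7978
  4        87.50        63.2543       253.0171
  5        87.50        58.3257       291.6287
  6     1,087.50       668.4238     4,010.5430
  Σ                  1,013.6813     4,990.4607
Price P = Σ PV = 1,013.6813.
Macaulay duration = Σ(t·PV) / P = 4,990.4607 / 1,013.6813 = 4.92311 years.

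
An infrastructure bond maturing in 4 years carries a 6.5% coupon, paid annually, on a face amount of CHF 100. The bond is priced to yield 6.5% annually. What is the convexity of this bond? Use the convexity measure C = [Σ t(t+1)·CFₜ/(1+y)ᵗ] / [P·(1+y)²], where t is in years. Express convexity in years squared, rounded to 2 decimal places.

With y = 0.065:
  t   CF        PV=CF/(1+0.065)^t    t·PV        t(t+1)·PV
  1         6.50         6.1033         6.1033          12.2066
  2         6.50         5.7308        11.4616          34.3847
  3         6.50         5.3810        16.1431          64.5722
  4       106.50        82.7849       331.1396       1,655.6982
  Σ                    100.0000       364.8476       1,766.8617
P = 100.0000.
Convexity = Σ t(t+1)·PV / [P·(1+y)²] = 1,766.8617 / (100.0000 × 1.134225) = 15.57770.

15.58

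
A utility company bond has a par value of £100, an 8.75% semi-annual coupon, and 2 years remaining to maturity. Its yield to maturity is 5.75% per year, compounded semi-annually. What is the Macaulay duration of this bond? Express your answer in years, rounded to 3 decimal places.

1.881 years

Periodic yield y = 0.02875. Discount each cash flow and weight by its period:
  t   CF        PV=CF/(1+0.02875)^t    t·PV
  1        4.375         4.2527         4.2527
  2        4.375         4.1339         8.2678
  3        4.375         4.0184        12.0551
  4      104.375        93.1874       372.7495
  Σ                    105.5924       397.3251
Price P = Σ PV = 105.5924.
Macaulay duration = Σ(t·PV) / P = 397.3251 / 105.5924 = 3.76282 half-year periods.
In years: 3.76282 / 2 = 1.88141 years.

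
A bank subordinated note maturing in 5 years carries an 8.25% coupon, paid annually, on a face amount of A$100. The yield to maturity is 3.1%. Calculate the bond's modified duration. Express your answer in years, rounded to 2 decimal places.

Periodic yield y = 0.031. First find Macaulay duration:
  t   CF        PV=CF/(1+0.031)^t    t·PV
  1         8.25         8.0019         8.0019
  2         8.25         7.7613        15.5227
  3         8.25         7.5280        22.5839
  4         8.25         7.3016        29.2065
  5       108.25        92.9254       464.6271
  Σ                    123.5183       539.9422
P = 123.5183; Macaulay duration = 539.9422 / 123.5183 = 4.37135 years.
Modified duration = D_Mac / (1 + y) = 4.37135 / 1.031 = 4.23992 years.

4.24 years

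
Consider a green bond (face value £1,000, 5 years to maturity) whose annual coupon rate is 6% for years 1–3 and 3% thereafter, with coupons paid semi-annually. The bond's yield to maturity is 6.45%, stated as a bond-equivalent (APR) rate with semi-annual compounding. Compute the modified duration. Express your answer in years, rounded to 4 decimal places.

Periodic yield y = 0.03225. First find Macaulay duration:
  t   CF        PV=CF/(1+0.03225)^t    t·PV
  1        30.00        29.0627        29.0627
  2        30.00        28.1547        56.3095
  3        30.00        27.2751        81.8253
  4        30.00        26.4230       105.6919
  5        30.00        25.5975       127.9873
  6        30.00        24.7977       148.7864
  7        15.00        12.0115        84.0805
  8        15.00        11.6362        93.0898
  9        15.00        11.2727       101.4541
  10    1,015.00       738.9535     7,389.5353
  Σ                    935.1847     8,217.8228
P = 935.1847; Macaulay duration = 8,217.8228 / 935.1847 = 8.78738 half-year periods = 4.39369 years.
Modified duration = D_Mac / (1 + y) = 4.39369 / 1.03225 = 4.25642 years.

4.2564 years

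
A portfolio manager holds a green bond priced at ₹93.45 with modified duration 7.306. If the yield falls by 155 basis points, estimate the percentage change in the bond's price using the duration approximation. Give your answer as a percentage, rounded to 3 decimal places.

+11.324%

Duration approximation: ΔP/P ≈ -D_mod · Δy = -7.306 × (-0.0155) = +0.113243.
As a percentage: +11.3243%.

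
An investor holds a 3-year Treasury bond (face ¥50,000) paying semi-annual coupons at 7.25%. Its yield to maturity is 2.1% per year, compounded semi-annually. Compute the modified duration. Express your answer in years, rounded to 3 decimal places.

Periodic yield y = 0.0105. First find Macaulay duration:
  t   CF        PV=CF/(1+0.0105)^t    t·PV
  1     1,812.50     1,793.6665     1,793.6665
  2     1,812.50     1,775.0287     3,550.0574
  3     1,812.50     1,756.5846     5,269.7537
  4     1,812.50     1,738.3321     6,953.3283
  5     1,812.50     1,720.2692     8,601.3462
  6    51,812.50    48,664.9903   291,989.9416
  Σ                 57,448.8713   318,158.0937
P = 57,448.8713; Macaulay duration = 318,158.0937 / 57,448.8713 = 5.53811 half-year periods = 2.76905 years.
Modified duration = D_Mac / (1 + y) = 2.76905 / 1.0105 = 2.74028 years.

2.740 years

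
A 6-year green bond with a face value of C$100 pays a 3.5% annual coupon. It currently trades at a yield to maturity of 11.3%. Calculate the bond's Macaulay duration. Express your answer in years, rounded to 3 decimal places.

Periodic yield y = 0.113. Discount each cash flow and weight by its year:
  t   CF        PV=CF/(1+0.113)^t    t·PV
  1         3.50         3.1447         3.1447
  2         3.50         2.8254         5.6508
  3         3.50         2.5385         7.6156
  4         3.50         2.2808         9.1232
  5         3.50         2.0492        10.2462
  6       103.50        54.4464       326.6785
  Σ                     67.2850       362.4590
Price P = Σ PV = 67.2850.
Macaulay duration = Σ(t·PV) / P = 362.4590 / 67.2850 = 5.38692 years.

5.387 years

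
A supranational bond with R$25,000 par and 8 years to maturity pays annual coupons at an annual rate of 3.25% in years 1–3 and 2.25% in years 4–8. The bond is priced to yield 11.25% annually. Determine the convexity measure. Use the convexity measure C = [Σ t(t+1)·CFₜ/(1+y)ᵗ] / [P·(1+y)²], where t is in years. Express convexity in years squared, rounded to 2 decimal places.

48.11

With y = 0.1125:
  t   CF        PV=CF/(1+0.1125)^t    t·PV        t(t+1)·PV
  1       812.50       730.3371       730.3371       1,460.6742
  2       812.50       656.4828     1,312.9655       3,938.8966
  3       812.50       590.0969     1,770.2906       7,081.1624
  4       562.50       367.2167     1,468.8669       7,344.3344
  5       562.50       330.0824     1,650.4122       9,902.4734
  6       562.50       296.7033     1,780.2199      12,461.5395
  7       562.50       266.6996     1,866.8973      14,935.1785
  8    25,562.50    10,894.3963    87,155.1702     784,396.5314
  Σ                 14,132.0151    97,735.1597     841,520.7904
P = 14,132.0151.
Convexity = Σ t(t+1)·PV / [P·(1+y)²] = 841,520.7904 / (14,132.0151 × 1.237656) = 48.11281.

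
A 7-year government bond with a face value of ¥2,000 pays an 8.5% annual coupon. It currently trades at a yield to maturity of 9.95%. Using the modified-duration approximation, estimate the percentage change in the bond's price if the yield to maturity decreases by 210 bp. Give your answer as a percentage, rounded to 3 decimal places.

+10.493%

Periodic yield y = 0.0995. Modified duration first:
  t   CF        PV=CF/(1+0.0995)^t    t·PV
  1       170.00       154.6157       154.6157
  2       170.00       140.6237       281.2474
  3       170.00       127.8978       383.6935
  4       170.00       116.3236       465.2946
  5       170.00       105.7969       528.9843
  6       170.00        96.2227       577.3362
  7     2,170.00     1,117.1027     7,819.7188
  Σ                  1,858.5831    10,210.8905
P = 1,858.5831; D_Mac = 5.49391 yrs; D_mod = 5.49391/(1+0.0995) = 4.99674 yrs.
ΔP/P ≈ -D_mod · Δy = -4.99674 × (-0.021) = +0.104931 = +10.4931%.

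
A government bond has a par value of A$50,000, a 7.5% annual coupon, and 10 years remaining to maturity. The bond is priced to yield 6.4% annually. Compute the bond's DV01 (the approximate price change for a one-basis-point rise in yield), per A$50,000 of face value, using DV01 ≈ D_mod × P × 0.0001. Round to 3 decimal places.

Periodic yield y = 0.064.
  t   CF        PV=CF/(1+0.064)^t    t·PV
  1     3,750.00     3,524.4361     3,524.4361
  2     3,750.00     3,312.4399     6,624.8799
  3     3,750.00     3,113.1954     9,339.5863
  4     3,750.00     2,925.9356    11,703.7422
  5     3,750.00     2,749.9394    13,749.6971
  6     3,750.00     2,584.5295    15,507.1772
  7     3,750.00     2,429.0691    17,003.4838
  8     3,750.00     2,282.9597    18,263.6776
  9     3,750.00     2,145.6388    19,310.7493
  10   53,750.00    28,904.2822   289,042.8222
  Σ                 53,972.4258   404,070.2517
P = 53,972.4258; D_Mac = 7.48661 yrs; D_mod = 7.03628 yrs.
DV01 ≈ 7.03628 × 53,972.4258 × 0.0001 = 37.976527.

A$37.977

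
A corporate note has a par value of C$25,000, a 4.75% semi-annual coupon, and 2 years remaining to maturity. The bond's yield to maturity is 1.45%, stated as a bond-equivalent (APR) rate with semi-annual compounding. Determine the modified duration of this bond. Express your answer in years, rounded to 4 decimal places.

Periodic yield y = 0.00725. First find Macaulay duration:
  t   CF        PV=CF/(1+0.00725)^t    t·PV
  1       593.75       589.4763       589.4763
  2       593.75       585.2334     1,170.4667
  3       593.75       581.0210     1,743.0629
  4    25,593.75    24,864.7913    99,459.1654
  Σ                 26,620.5220   102,962.1713
P = 26,620.5220; Macaulay duration = 102,962.1713 / 26,620.5220 = 3.86777 half-year periods = 1.93389 years.
Modified duration = D_Mac / (1 + y) = 1.93389 / 1.00725 = 1.91997 years.

1.9200 years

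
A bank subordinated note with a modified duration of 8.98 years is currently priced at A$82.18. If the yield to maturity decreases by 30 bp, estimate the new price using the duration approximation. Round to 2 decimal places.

Duration approximation: ΔP/P ≈ -D_mod · Δy = -8.98 × (-0.003) = +0.026940.
New price ≈ 82.18 × (1 + 0.026940) = 84.3939292.

A$84.39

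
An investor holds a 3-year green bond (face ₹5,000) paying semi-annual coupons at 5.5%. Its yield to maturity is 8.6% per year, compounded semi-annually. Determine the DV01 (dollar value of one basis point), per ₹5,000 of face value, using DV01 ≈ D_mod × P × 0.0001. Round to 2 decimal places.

Periodic yield y = 0.043.
  t   CF        PV=CF/(1+0.043)^t    t·PV
  1       137.50       131.8313       131.8313
  2       137.50       126.3962       252.7924
  3       137.50       121.1853       363.5558
  4       137.50       116.1891       464.7565
  5       137.50       111.3990       556.9948
  6     5,137.50     3,990.6715    23,944.0293
  Σ                  4,597.6724    25,713.9600
P = 4,597.6724; D_Mac = 5.59282 half-year periods = 2.79641 yrs; D_mod = 2.68112 yrs.
DV01 ≈ 2.68112 × 4,597.6724 × 0.0001 = 1.232692.

₹1.23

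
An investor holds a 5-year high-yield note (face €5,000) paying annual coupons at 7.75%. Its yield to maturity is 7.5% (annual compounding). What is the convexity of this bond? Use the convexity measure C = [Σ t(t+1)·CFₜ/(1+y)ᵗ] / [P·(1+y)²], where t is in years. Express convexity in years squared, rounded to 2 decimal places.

With y = 0.075:
  t   CF        PV=CF/(1+0.075)^t    t·PV        t(t+1)·PV
  1       387.50       360.4651       360.4651         720.9302
  2       387.50       335.3164       670.6328       2,011.8983
  3       387.50       311.9222       935.7667       3,743.0666
  4       387.50       290.1602     1,160.6408       5,803.2041
  5     5,387.50     3,752.7096    18,763.5482     112,581.2890
  Σ                  5,050.5736    21,891.0535     124,860.3883
P = 5,050.5736.
Convexity = Σ t(t+1)·PV / [P·(1+y)²] = 124,860.3883 / (5,050.5736 × 1.155625) = 21.39277.

21.39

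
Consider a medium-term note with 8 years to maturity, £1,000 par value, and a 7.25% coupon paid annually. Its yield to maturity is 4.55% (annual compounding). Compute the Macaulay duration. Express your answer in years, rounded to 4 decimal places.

Periodic yield y = 0.0455. Discount each cash flow and weight by its year:
  t   CF        PV=CF/(1+0.0455)^t    t·PV
  1        72.50        69.3448        69.3448
  2        72.50        66.3269       132.6539
  3        72.50        63.4404       190.3212
  4        72.50        60.6795       242.7179
  5        72.50        58.0387       290.1936
  6        72.50        55.5129       333.0773
  7        72.50        53.0970       371.6788
  8     1,072.50       751.2855     6,010.2840
  Σ                  1,177.7257     7,640.2714
Price P = Σ PV = 1,177.7257.
Macaulay duration = Σ(t·PV) / P = 7,640.2714 / 1,177.7257 = 6.48731 years.

6.4873 years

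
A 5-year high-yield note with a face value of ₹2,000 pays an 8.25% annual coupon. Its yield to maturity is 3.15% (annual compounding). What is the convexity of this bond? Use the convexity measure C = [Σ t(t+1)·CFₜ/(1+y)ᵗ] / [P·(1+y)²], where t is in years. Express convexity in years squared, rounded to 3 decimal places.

23.482

With y = 0.0315:
  t   CF        PV=CF/(1+0.0315)^t    t·PV        t(t+1)·PV
  1       165.00       159.9612       159.9612         319.9224
  2       165.00       155.0763       310.1526         930.4579
  3       165.00       150.3406       451.0218       1,804.0871
  4       165.00       145.7495       582.9979       2,914.9896
  5     2,165.00     1,854.0086     9,270.0429      55,620.2573
  Σ                  2,465.1362    10,774.1764      61,589.7144
P = 2,465.1362.
Convexity = Σ t(t+1)·PV / [P·(1+y)²] = 61,589.7144 / (2,465.1362 × 1.063992) = 23.48166.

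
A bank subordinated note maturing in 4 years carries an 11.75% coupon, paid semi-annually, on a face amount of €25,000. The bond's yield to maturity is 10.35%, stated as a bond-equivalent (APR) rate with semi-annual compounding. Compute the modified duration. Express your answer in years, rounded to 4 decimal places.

Periodic yield y = 0.05175. First find Macaulay duration:
  t   CF        PV=CF/(1+0.05175)^t    t·PV
  1     1,468.75     1,396.4821     1,396.4821
  2     1,468.75     1,327.7700     2,655.5399
  3     1,468.75     1,262.4388     3,787.3163
  4     1,468.75     1,200.3221     4,801.2883
  5     1,468.75     1,141.2618     5,706.3089
  6     1,468.75     1,085.1075     6,510.6449
  7     1,468.75     1,031.7162     7,222.0131
  8    26,468.75    17,678.0056   141,424.0446
  Σ                 26,123.1039   173,503.6381
P = 26,123.1039; Macaulay duration = 173,503.6381 / 26,123.1039 = 6.64177 half-year periods = 3.32088 years.
Modified duration = D_Mac / (1 + y) = 3.32088 / 1.05175 = 3.15748 years.

3.1575 years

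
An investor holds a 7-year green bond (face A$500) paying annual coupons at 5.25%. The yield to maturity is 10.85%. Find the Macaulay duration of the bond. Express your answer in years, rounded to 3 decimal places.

5.847 years

Periodic yield y = 0.1085. Discount each cash flow and weight by its year:
  t   CF        PV=CF/(1+0.1085)^t    t·PV
  1        26.25        23.6806        23.6806
  2        26.25        21.3628        42.7256
  3        26.25        19.2718        57.8154
  4        26.25        17.3855        69.5419
  5        26.25        15.6838        78.4189
  6        26.25        14.1487        84.8919
  7       526.25       255.8835     1,791.1843
  Σ                    367.4166     2,148.2586
Price P = Σ PV = 367.4166.
Macaulay duration = Σ(t·PV) / P = 2,148.2586 / 367.4166 = 5.84693 years.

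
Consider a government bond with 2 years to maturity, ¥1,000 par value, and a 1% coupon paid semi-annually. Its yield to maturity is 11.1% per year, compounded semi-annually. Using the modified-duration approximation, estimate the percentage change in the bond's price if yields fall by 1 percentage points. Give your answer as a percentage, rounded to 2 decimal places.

Periodic yield y = 0.0555. Modified duration first:
  t   CF        PV=CF/(1+0.0555)^t    t·PV
  1         5.00         4.7371         4.7371
  2         5.00         4.4880         8.9760
  3         5.00         4.2520        12.7561
  4     1,005.00       809.7167     3,238.8669
  Σ                    823.1938     3,265.3361
P = 823.1938; D_Mac = 3.96667 half-year periods = 1.98333 yrs; D_mod = 1.98333/(1+0.0555) = 1.87905 yrs.
ΔP/P ≈ -D_mod · Δy = -1.87905 × (-0.01) = +0.018790 = +1.8790%.

+1.88%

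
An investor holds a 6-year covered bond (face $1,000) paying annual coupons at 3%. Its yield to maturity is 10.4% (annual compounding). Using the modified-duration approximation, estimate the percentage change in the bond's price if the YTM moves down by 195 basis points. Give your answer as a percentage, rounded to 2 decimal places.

+9.66%

Periodic yield y = 0.104. Modified duration first:
  t   CF        PV=CF/(1+0.104)^t    t·PV
  1        30.00        27.1739        27.1739
  2        30.00        24.6141        49.2281
  3        30.00        22.2953        66.8860
  4        30.00        20.1951        80.7802
  5        30.00        18.2926        91.4631
  6     1,030.00       568.8828     3,413.2967
  Σ                    681.4537     3,728.8280
P = 681.4537; D_Mac = 5.47187 yrs; D_mod = 5.47187/(1+0.104) = 4.95641 yrs.
ΔP/P ≈ -D_mod · Δy = -4.95641 × (-0.0195) = +0.096650 = +9.6650%.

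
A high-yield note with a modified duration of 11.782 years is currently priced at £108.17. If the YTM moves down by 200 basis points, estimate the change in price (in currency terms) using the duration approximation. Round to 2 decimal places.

+£25.49

Duration approximation: ΔP/P ≈ -D_mod · Δy = -11.782 × (-0.02) = +0.235640.
ΔP ≈ 108.17 × (+0.235640) = +25.4891788.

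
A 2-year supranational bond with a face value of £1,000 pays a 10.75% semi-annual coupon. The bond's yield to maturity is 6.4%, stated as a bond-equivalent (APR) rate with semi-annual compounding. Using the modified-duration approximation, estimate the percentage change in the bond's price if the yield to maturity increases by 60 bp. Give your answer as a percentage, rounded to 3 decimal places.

Periodic yield y = 0.032. Modified duration first:
  t   CF        PV=CF/(1+0.032)^t    t·PV
  1        53.75        52.0833        52.0833
  2        53.75        50.4683       100.9367
  3        53.75        48.9034       146.7103
  4     1,053.75       929.0066     3,716.0264
  Σ                  1,080.4617     4,015.7567
P = 1,080.4617; D_Mac = 3.71670 half-year periods = 1.85835 yrs; D_mod = 1.85835/(1+0.032) = 1.80073 yrs.
ΔP/P ≈ -D_mod · Δy = -1.80073 × (+0.006) = -0.010804 = -1.0804%.

-1.080%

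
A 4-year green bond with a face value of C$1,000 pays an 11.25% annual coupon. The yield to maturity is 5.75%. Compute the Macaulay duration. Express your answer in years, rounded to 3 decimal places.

Periodic yield y = 0.0575. Discount each cash flow and weight by its year:
  t   CF        PV=CF/(1+0.0575)^t    t·PV
  1       112.50       106.3830       106.3830
  2       112.50       100.5986       201.1971
  3       112.50        95.1287       285.3860
  4     1,112.50       889.5667     3,558.2668
  Σ                  1,191.6769     4,151.2329
Price P = Σ PV = 1,191.6769.
Macaulay duration = Σ(t·PV) / P = 4,151.2329 / 1,191.6769 = 3.48352 years.

3.484 years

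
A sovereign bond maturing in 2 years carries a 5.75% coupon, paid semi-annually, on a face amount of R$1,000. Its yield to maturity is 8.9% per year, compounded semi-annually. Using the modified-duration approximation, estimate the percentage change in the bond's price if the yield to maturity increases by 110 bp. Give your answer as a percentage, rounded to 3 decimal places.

-2.017%

Periodic yield y = 0.0445. Modified duration first:
  t   CF        PV=CF/(1+0.0445)^t    t·PV
  1        28.75        27.5251        27.5251
  2        28.75        26.3524        52.7049
  3        28.75        25.2297        75.6892
  4     1,028.75       864.3230     3,457.2920
  Σ                    943.4303     3,613.2112
P = 943.4303; D_Mac = 3.82987 half-year periods = 1.91493 yrs; D_mod = 1.91493/(1+0.0445) = 1.83335 yrs.
ΔP/P ≈ -D_mod · Δy = -1.83335 × (+0.011) = -0.020167 = -2.0167%.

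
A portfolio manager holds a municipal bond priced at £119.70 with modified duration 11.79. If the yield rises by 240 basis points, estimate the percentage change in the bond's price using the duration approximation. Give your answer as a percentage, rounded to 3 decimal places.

-28.296%

Duration approximation: ΔP/P ≈ -D_mod · Δy = -11.79 × (+0.024) = -0.282960.
As a percentage: -28.2960%.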